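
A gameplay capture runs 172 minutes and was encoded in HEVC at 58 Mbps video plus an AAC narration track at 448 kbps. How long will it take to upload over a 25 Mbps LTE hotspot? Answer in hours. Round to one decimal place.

6.7 hours

172 min = 10320 s
Audio: 448 kbps = 0.448 Mbps.
Total bitrate: 58.448 Mbps.
File: 58.448 Mbps × 10320 s = 603183.4 Mb.
At 25 Mbps: 603183.4 / 25 = 24127.3 s ≈ 6.7 hours.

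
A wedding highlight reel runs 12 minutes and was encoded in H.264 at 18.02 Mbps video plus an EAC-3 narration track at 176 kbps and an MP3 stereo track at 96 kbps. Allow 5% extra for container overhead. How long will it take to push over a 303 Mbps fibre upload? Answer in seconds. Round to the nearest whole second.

46 seconds

12 min = 720 s
Audio total: 176 + 96 = 272 kbps = 0.272 Mbps.
Total bitrate: 18.292 Mbps.
File: 18.292 Mbps × 720 s = 13170.2 Mb.
With 5% container overhead: ×1.05. → 13828.8 Mb.
At 303 Mbps: 13828.8 / 303 = 45.6 s ≈ 45.6 seconds.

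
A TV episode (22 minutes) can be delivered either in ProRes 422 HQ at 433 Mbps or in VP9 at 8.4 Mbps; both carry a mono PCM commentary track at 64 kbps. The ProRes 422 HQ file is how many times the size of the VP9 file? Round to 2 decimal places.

22 min = 1320 s
Audio: 64 kbps = 0.064 Mbps.
ProRes 422 HQ: 433.064 Mbps × 1320 s = 571644.5 Mb = 71.456 GB.
VP9: 8.464 Mbps × 1320 s = 11172.5 Mb = 1.397 GB.
Ratio: 71.456 / 1.397 = 51.165.

51.17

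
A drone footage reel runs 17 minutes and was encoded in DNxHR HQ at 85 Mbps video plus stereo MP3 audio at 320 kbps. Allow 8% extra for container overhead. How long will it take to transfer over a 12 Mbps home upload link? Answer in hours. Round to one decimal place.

17 min = 1020 s
Audio: 320 kbps = 0.320 Mbps.
Total bitrate: 85.320 Mbps.
File: 85.320 Mbps × 1020 s = 87026.4 Mb.
With 8% container overhead: ×1.08. → 93988.5 Mb.
At 12 Mbps: 93988.5 / 12 = 7832.4 s ≈ 2.18 hours.

2.2 hours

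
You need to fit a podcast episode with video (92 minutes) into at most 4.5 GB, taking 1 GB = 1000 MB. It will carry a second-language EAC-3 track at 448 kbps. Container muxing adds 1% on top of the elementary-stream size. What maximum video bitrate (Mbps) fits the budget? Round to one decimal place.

Budget: 4.5 GB = 36000.0 Mb.
Stream payload after overhead: 36000.0 / 1.01 = 35643.6 Mb.
92 min = 5520 s
Total bitrate budget: 35643.6 Mb / 5520 s = 6.457 Mbps.
Audio: 448 kbps = 0.448 Mbps.
Video: 6.457 − 0.448 = 6.009 Mbps.

6.0 Mbps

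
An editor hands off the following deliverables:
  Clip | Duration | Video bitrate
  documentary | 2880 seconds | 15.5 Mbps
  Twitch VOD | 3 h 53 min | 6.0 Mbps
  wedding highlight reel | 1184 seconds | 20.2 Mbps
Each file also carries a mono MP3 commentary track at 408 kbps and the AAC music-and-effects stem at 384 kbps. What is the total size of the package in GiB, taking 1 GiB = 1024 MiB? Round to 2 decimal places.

Audio total: 408 + 384 = 792 kbps = 0.792 Mbps.
documentary: 16.292 Mbps × 2880 s = 46921.0 Mb
Twitch VOD: 6.792 Mbps × 13980 s = 94952.2 Mb
wedding highlight reel: 20.992 Mbps × 1184 s = 24854.5 Mb
Total: 166727.6 Mb = 20841.0 MB.
= 19.41 GiB.

19.41 GiB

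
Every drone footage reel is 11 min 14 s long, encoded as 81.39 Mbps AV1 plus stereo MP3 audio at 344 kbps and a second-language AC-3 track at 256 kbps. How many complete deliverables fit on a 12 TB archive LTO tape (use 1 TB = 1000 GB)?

1737

11 min 14 s = 674 s
Audio total: 344 + 256 = 600 kbps = 0.600 Mbps.
Total bitrate: 81.990 Mbps.
Per item: 81.990 Mbps × 674 s = 55,261 Mb = 6,908 MB.
Capacity: 12 TB = 96,000,000 Mb; 1737.20 items → 1737 complete.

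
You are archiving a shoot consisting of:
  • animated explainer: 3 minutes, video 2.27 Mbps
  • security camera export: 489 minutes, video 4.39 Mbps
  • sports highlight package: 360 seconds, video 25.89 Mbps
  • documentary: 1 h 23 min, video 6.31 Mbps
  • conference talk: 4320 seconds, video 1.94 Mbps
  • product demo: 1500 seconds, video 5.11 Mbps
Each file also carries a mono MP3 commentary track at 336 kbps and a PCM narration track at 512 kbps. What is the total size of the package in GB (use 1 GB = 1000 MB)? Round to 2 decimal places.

27.56 GB

Audio total: 336 + 512 = 848 kbps = 0.848 Mbps.
animated explainer: 3.118 Mbps × 180 s = 561.2 Mb
security camera export: 5.238 Mbps × 29340 s = 153682.9 Mb
sports highlight package: 26.738 Mbps × 360 s = 9625.7 Mb
documentary: 7.158 Mbps × 4980 s = 35646.8 Mb
conference talk: 2.788 Mbps × 4320 s = 12044.2 Mb
product demo: 5.958 Mbps × 1500 s = 8937.0 Mb
Total: 220497.8 Mb = 27562.2 MB.
= 27.56 GB.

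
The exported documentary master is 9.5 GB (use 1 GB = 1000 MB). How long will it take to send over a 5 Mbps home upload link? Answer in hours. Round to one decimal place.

File: 9.5 GB = 76000.0 Mb.
At 5 Mbps: 76000.0 / 5 = 15200.0 s ≈ 4.22 hours.

4.2 hours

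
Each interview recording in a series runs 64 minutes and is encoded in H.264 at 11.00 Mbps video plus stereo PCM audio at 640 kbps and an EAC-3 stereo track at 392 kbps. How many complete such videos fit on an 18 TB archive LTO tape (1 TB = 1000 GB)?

64 min = 3840 s
Audio total: 640 + 392 = 1032 kbps = 1.032 Mbps.
Total bitrate: 12.032 Mbps.
Per item: 12.032 Mbps × 3840 s = 46,203 Mb = 5,775 MB.
Capacity: 18 TB = 144,000,000 Mb; 3116.69 items → 3116 complete.

3116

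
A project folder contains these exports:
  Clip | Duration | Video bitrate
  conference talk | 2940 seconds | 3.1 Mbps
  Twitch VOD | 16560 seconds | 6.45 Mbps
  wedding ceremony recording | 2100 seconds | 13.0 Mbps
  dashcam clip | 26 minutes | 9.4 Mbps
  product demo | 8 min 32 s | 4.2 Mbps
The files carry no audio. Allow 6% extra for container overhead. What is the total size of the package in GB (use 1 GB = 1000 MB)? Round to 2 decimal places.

conference talk: 3.100 Mbps × 2940 s × 1.06 = 9660.8 Mb
Twitch VOD: 6.450 Mbps × 16560 s × 1.06 = 113220.7 Mb
wedding ceremony recording: 13.000 Mbps × 2100 s × 1.06 = 28938.0 Mb
dashcam clip: 9.400 Mbps × 1560 s × 1.06 = 15543.8 Mb
product demo: 4.200 Mbps × 512 s × 1.06 = 2279.4 Mb
Total: 169642.8 Mb = 21205.4 MB.
= 21.21 GB.

21.21 GB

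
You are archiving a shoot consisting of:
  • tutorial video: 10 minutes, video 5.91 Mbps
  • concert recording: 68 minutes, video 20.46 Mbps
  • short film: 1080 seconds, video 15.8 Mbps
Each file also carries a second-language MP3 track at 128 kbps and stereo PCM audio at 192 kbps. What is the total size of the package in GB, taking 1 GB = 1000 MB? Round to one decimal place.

Audio total: 128 + 192 = 320 kbps = 0.320 Mbps.
tutorial video: 6.230 Mbps × 600 s = 3738.0 Mb
concert recording: 20.780 Mbps × 4080 s = 84782.4 Mb
short film: 16.120 Mbps × 1080 s = 17409.6 Mb
Total: 105930.0 Mb = 13241.2 MB.
= 13.24 GB.

13.2 GB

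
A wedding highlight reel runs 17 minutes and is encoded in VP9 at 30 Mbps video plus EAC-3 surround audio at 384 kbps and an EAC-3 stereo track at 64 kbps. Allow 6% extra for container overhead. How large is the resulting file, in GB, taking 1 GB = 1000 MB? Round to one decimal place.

17 min = 1020 s
Audio total: 384 + 64 = 448 kbps = 0.448 Mbps.
Total bitrate: 30 + 0.448 = 30.448 Mbps.
Stream data: 30.448 Mbps × 1020 s = 31057.0 Mb.
With 6% container overhead: ×1.06.
32,920 Mb ÷ 8 = 4,115 MB → 4.115 GB.

4.1 GB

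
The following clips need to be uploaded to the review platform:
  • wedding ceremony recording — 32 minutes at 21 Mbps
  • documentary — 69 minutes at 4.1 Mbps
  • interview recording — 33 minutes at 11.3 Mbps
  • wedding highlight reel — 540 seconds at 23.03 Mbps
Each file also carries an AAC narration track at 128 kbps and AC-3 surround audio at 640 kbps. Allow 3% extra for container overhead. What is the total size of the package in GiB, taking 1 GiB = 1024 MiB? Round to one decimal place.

11.8 GiB

Audio total: 128 + 640 = 768 kbps = 0.768 Mbps.
wedding ceremony recording: 21.768 Mbps × 1920 s × 1.03 = 43048.4 Mb
documentary: 4.868 Mbps × 4140 s × 1.03 = 20758.1 Mb
interview recording: 12.068 Mbps × 1980 s × 1.03 = 24611.5 Mb
wedding highlight reel: 23.798 Mbps × 540 s × 1.03 = 13236.4 Mb
Total: 101654.4 Mb = 12706.8 MB.
= 11.83 GiB.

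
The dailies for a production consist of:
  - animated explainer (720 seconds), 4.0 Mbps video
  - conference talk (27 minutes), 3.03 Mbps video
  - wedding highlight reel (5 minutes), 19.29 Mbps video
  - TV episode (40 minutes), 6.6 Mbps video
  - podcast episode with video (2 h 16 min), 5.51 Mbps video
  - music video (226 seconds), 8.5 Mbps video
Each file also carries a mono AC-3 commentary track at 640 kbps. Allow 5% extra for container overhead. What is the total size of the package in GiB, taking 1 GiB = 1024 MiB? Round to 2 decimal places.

10.38 GiB

Audio: 640 kbps = 0.640 Mbps.
animated explainer: 4.640 Mbps × 720 s × 1.05 = 3507.8 Mb
conference talk: 3.670 Mbps × 1620 s × 1.05 = 6242.7 Mb
wedding highlight reel: 19.930 Mbps × 300 s × 1.05 = 6277.9 Mb
TV episode: 7.240 Mbps × 2400 s × 1.05 = 18244.8 Mb
podcast episode with video: 6.150 Mbps × 8160 s × 1.05 = 52693.2 Mb
music video: 9.140 Mbps × 226 s × 1.05 = 2168.9 Mb
Total: 89135.4 Mb = 11141.9 MB.
= 10.38 GiB.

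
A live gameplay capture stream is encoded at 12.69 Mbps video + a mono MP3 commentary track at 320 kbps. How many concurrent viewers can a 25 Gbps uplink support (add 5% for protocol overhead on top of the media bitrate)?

1830

Audio: 320 kbps = 0.320 Mbps.
Per-viewer media rate: 13.010 Mbps.
On the wire with 5% overhead: 13.661 Mbps.
25 Gbps = 25,000 Mbps; 25,000 / 13.661 = 1830.09 → 1830 viewers.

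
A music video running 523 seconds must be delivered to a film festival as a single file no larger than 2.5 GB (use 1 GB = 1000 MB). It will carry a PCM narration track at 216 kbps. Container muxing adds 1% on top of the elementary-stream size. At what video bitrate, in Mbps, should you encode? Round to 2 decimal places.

37.65 Mbps

Budget: 2.5 GB = 20000.0 Mb.
Stream payload after overhead: 20000.0 / 1.01 = 19802.0 Mb.
Total bitrate budget: 19802.0 Mb / 523 s = 37.862 Mbps.
Audio: 216 kbps = 0.216 Mbps.
Video: 37.862 − 0.216 = 37.646 Mbps.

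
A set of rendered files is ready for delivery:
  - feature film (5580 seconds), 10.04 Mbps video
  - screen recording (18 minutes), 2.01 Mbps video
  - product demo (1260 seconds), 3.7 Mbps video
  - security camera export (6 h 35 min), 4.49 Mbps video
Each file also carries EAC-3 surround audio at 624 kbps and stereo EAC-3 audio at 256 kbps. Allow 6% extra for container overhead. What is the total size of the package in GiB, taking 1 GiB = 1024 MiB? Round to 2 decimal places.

Audio total: 624 + 256 = 880 kbps = 0.880 Mbps.
feature film: 10.920 Mbps × 5580 s × 1.06 = 64589.6 Mb
screen recording: 2.890 Mbps × 1080 s × 1.06 = 3308.5 Mb
product demo: 4.580 Mbps × 1260 s × 1.06 = 6117.0 Mb
security camera export: 5.370 Mbps × 23700 s × 1.06 = 134905.1 Mb
Total: 208920.3 Mb = 26115.0 MB.
= 24.32 GiB.

24.32 GiB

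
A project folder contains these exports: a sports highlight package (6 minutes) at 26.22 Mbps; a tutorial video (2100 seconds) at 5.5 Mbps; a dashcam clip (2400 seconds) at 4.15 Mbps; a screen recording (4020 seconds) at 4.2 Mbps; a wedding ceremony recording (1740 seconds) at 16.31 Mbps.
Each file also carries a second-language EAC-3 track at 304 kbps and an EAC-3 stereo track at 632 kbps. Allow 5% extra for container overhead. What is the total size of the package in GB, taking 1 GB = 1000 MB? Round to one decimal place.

Audio total: 304 + 632 = 936 kbps = 0.936 Mbps.
sports highlight package: 27.156 Mbps × 360 s × 1.05 = 10265.0 Mb
tutorial video: 6.436 Mbps × 2100 s × 1.05 = 14191.4 Mb
dashcam clip: 5.086 Mbps × 2400 s × 1.05 = 12816.7 Mb
screen recording: 5.136 Mbps × 4020 s × 1.05 = 21679.1 Mb
wedding ceremony recording: 17.246 Mbps × 1740 s × 1.05 = 31508.4 Mb
Total: 90460.6 Mb = 11307.6 MB.
= 11.31 GB.

11.3 GB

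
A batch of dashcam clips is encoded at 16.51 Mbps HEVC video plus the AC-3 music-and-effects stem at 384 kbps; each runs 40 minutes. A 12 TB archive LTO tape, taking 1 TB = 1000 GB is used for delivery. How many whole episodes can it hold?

2367

40 min = 2400 s
Audio: 384 kbps = 0.384 Mbps.
Total bitrate: 16.894 Mbps.
Per item: 16.894 Mbps × 2400 s = 40,546 Mb = 5,068 MB.
Capacity: 12 TB = 96,000,000 Mb; 2367.70 items → 2367 complete.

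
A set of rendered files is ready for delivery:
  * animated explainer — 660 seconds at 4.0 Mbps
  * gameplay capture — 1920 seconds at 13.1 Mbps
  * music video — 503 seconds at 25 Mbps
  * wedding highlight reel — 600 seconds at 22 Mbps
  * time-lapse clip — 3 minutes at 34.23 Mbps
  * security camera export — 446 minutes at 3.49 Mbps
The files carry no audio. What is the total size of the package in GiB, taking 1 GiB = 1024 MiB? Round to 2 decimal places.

animated explainer: 4.000 Mbps × 660 s = 2640.0 Mb
gameplay capture: 13.100 Mbps × 1920 s = 25152.0 Mb
music video: 25.000 Mbps × 503 s = 12575.0 Mb
wedding highlight reel: 22.000 Mbps × 600 s = 13200.0 Mb
time-lapse clip: 34.230 Mbps × 180 s = 6161.4 Mb
security camera export: 3.490 Mbps × 26760 s = 93392.4 Mb
Total: 153120.8 Mb = 19140.1 MB.
= 17.83 GiB.

17.83 GiB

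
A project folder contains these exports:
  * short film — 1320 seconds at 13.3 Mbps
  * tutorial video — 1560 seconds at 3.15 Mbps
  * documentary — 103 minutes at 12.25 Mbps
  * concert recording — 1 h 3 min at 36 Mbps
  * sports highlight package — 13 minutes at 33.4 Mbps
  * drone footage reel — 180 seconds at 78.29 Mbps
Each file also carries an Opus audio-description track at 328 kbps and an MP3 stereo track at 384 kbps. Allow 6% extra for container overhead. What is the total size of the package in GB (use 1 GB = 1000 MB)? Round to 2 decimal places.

37.66 GB

Audio total: 328 + 384 = 712 kbps = 0.712 Mbps.
short film: 14.012 Mbps × 1320 s × 1.06 = 19605.6 Mb
tutorial video: 3.862 Mbps × 1560 s × 1.06 = 6386.2 Mb
documentary: 12.962 Mbps × 6180 s × 1.06 = 84911.5 Mb
concert recording: 36.712 Mbps × 3780 s × 1.06 = 147097.6 Mb
sports highlight package: 34.112 Mbps × 780 s × 1.06 = 28203.8 Mb
drone footage reel: 79.002 Mbps × 180 s × 1.06 = 15073.6 Mb
Total: 301278.3 Mb = 37659.8 MB.
= 37.66 GB.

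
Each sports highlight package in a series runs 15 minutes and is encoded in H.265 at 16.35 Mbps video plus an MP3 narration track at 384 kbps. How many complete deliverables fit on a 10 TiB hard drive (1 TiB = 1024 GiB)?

5840

15 min = 900 s
Audio: 384 kbps = 0.384 Mbps.
Total bitrate: 16.734 Mbps.
Per item: 16.734 Mbps × 900 s = 15,061 Mb = 1,883 MB.
Capacity: 10 TiB = 87,960,930 Mb; 5840.47 items → 5840 complete.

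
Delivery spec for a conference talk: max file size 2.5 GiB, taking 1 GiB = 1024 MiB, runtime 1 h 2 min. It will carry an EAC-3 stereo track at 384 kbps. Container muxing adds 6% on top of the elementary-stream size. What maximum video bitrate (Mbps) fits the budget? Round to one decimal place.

Budget: 2.5 GiB = 21474.8 Mb.
Stream payload after overhead: 21474.8 / 1.06 = 20259.3 Mb.
1 h 2 min = 62 min = 3720 s
Total bitrate budget: 20259.3 Mb / 3720 s = 5.446 Mbps.
Audio: 384 kbps = 0.384 Mbps.
Video: 5.446 − 0.384 = 5.062 Mbps.

5.1 Mbps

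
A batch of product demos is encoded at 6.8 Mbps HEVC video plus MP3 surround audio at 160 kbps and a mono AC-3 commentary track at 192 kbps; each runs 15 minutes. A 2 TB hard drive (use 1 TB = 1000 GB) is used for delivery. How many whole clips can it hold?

15 min = 900 s
Audio total: 160 + 192 = 352 kbps = 0.352 Mbps.
Total bitrate: 7.152 Mbps.
Per item: 7.152 Mbps × 900 s = 6,437 Mb = 804.6 MB.
Capacity: 2 TB = 16,000,000 Mb; 2485.71 items → 2485 complete.

2485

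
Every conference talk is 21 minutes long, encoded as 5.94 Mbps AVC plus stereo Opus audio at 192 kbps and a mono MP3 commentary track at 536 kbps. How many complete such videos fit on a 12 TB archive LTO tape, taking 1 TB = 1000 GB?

11426

21 min = 1260 s
Audio total: 192 + 536 = 728 kbps = 0.728 Mbps.
Total bitrate: 6.668 Mbps.
Per item: 6.668 Mbps × 1260 s = 8,402 Mb = 1,050 MB.
Capacity: 12 TB = 96,000,000 Mb; 11426.29 items → 11426 complete.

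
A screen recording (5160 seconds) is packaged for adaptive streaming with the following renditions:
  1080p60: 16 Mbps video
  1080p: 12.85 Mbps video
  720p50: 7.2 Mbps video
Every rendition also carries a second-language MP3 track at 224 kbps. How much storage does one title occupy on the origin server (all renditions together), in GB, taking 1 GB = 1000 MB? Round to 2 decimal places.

23.69 GB

Audio: 224 kbps = 0.224 Mbps.
Sum of rendition bitrates: (16+0.224) + (12.85+0.224) + (7.2+0.224) = 36.722 Mbps.
× 5160 s = 189,486 Mb = 23,686 MB = 23.69 GB.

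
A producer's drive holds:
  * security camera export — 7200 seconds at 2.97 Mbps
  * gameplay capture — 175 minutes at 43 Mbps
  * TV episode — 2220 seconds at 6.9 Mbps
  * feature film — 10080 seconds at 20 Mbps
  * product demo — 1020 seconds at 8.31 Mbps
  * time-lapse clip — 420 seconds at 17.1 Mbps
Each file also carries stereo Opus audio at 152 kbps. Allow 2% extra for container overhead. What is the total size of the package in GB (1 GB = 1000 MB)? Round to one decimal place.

Audio: 152 kbps = 0.152 Mbps.
security camera export: 3.122 Mbps × 7200 s × 1.02 = 22928.0 Mb
gameplay capture: 43.152 Mbps × 10500 s × 1.02 = 462157.9 Mb
TV episode: 7.052 Mbps × 2220 s × 1.02 = 15968.5 Mb
feature film: 20.152 Mbps × 10080 s × 1.02 = 207194.8 Mb
product demo: 8.462 Mbps × 1020 s × 1.02 = 8803.9 Mb
time-lapse clip: 17.252 Mbps × 420 s × 1.02 = 7390.8 Mb
Total: 724443.9 Mb = 90555.5 MB.
= 90.56 GB.

90.6 GB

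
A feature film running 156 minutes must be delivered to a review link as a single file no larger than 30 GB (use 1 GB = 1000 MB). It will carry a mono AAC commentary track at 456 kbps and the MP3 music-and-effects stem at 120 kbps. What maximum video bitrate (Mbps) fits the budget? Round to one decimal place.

Budget: 30 GB = 240000.0 Mb.
156 min = 9360 s
Total bitrate budget: 240000.0 Mb / 9360 s = 25.641 Mbps.
Audio total: 456 + 120 = 576 kbps = 0.576 Mbps.
Video: 25.641 − 0.576 = 25.065 Mbps.

25.1 Mbps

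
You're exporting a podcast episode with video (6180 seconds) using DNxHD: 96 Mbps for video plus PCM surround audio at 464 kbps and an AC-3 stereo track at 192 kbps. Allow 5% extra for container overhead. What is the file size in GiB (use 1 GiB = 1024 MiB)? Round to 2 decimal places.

Audio total: 464 + 192 = 656 kbps = 0.656 Mbps.
Total bitrate: 96 + 0.656 = 96.656 Mbps.
Stream data: 96.656 Mbps × 6180 s = 597334.1 Mb.
With 5% container overhead: ×1.05.
627,201 Mb = 78,400,098,000 bytes ÷ 1,073,741,824 = 73.02 GiB.

73.02 GiB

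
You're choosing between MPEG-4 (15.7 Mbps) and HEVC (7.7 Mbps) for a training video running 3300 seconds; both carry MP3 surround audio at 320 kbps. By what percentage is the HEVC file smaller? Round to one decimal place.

49.9%

Audio: 320 kbps = 0.320 Mbps.
MPEG-4: 16.020 Mbps × 3300 s = 52866.0 Mb = 6.608 GB.
HEVC: 8.020 Mbps × 3300 s = 26466.0 Mb = 3.308 GB.
Reduction: (1 − 3.308/6.608) × 100 = 49.94%.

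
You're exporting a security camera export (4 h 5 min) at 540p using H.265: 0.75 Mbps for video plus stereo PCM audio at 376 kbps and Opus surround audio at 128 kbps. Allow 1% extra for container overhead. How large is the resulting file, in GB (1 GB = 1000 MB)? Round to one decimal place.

4 h 5 min = 245 min = 14700 s
Audio total: 376 + 128 = 504 kbps = 0.504 Mbps.
Total bitrate: 0.75 + 0.504 = 1.254 Mbps.
Stream data: 1.254 Mbps × 14700 s = 18433.8 Mb.
With 1% container overhead: ×1.01.
18,618 Mb ÷ 8 = 2,327 MB → 2.327 GB.

2.3 GB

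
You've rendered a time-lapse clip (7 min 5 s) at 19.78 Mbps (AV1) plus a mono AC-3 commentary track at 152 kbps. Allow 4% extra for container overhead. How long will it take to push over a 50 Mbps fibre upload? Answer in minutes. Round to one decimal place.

7 min 5 s = 425 s
Audio: 152 kbps = 0.152 Mbps.
Total bitrate: 19.932 Mbps.
File: 19.932 Mbps × 425 s = 8471.1 Mb.
With 4% container overhead: ×1.04. → 8809.9 Mb.
At 50 Mbps: 8809.9 / 50 = 176.2 s ≈ 2.94 minutes.

2.9 minutes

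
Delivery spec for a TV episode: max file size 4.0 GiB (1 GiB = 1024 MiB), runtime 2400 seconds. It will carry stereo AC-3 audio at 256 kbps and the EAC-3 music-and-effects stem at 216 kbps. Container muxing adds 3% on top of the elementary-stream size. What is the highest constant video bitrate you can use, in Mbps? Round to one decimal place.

Budget: 4.0 GiB = 34359.7 Mb.
Stream payload after overhead: 34359.7 / 1.03 = 33359.0 Mb.
Total bitrate budget: 33359.0 Mb / 2400 s = 13.900 Mbps.
Audio total: 256 + 216 = 472 kbps = 0.472 Mbps.
Video: 13.900 − 0.472 = 13.428 Mbps.

13.4 Mbps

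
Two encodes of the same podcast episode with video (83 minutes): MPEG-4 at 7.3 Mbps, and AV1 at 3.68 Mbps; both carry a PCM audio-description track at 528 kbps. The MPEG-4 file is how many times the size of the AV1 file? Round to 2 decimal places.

83 min = 4980 s
Audio: 528 kbps = 0.528 Mbps.
MPEG-4: 7.828 Mbps × 4980 s = 38983.4 Mb = 4.873 GB.
AV1: 4.208 Mbps × 4980 s = 20955.8 Mb = 2.619 GB.
Ratio: 4.873 / 2.619 = 1.860.

1.86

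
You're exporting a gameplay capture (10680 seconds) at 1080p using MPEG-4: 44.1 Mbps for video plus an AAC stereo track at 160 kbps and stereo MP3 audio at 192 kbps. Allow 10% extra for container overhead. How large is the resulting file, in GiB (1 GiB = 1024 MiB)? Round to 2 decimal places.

60.79 GiB

Audio total: 160 + 192 = 352 kbps = 0.352 Mbps.
Total bitrate: 44.1 + 0.352 = 44.452 Mbps.
Stream data: 44.452 Mbps × 10680 s = 474747.4 Mb.
With 10% container overhead: ×1.10.
522,222 Mb = 65,277,762,000 bytes ÷ 1,073,741,824 = 60.79 GiB.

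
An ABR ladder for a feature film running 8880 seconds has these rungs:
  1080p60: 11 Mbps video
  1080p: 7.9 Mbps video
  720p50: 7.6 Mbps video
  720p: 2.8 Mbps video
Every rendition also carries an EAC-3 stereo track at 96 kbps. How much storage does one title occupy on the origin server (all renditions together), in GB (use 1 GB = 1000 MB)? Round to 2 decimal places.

32.95 GB

Audio: 96 kbps = 0.096 Mbps.
Sum of rendition bitrates: (11+0.096) + (7.9+0.096) + (7.6+0.096) + (2.8+0.096) = 29.684 Mbps.
× 8880 s = 263,594 Mb = 32,949 MB = 32.95 GB.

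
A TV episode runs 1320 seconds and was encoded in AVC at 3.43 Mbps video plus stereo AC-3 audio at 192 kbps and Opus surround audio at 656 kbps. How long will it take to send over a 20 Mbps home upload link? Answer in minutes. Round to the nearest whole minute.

Audio total: 192 + 656 = 848 kbps = 0.848 Mbps.
Total bitrate: 4.278 Mbps.
File: 4.278 Mbps × 1320 s = 5647.0 Mb.
At 20 Mbps: 5647.0 / 20 = 282.3 s ≈ 4.71 minutes.

5 minutes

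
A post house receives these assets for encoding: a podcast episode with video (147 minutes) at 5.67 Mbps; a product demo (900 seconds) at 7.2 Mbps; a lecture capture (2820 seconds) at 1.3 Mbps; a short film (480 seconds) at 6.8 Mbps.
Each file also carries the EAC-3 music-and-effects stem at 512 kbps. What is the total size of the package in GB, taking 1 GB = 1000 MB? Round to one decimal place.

8.8 GB

Audio: 512 kbps = 0.512 Mbps.
podcast episode with video: 6.182 Mbps × 8820 s = 54525.2 Mb
product demo: 7.712 Mbps × 900 s = 6940.8 Mb
lecture capture: 1.812 Mbps × 2820 s = 5109.8 Mb
short film: 7.312 Mbps × 480 s = 3509.8 Mb
Total: 70085.6 Mb = 8760.7 MB.
= 8.761 GB.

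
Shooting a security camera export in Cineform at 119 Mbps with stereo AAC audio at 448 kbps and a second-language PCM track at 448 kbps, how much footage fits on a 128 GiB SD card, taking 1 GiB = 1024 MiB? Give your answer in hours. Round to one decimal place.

Audio total: 448 + 448 = 896 kbps = 0.896 Mbps.
Total bitrate: 119 + 0.896 = 119.896 Mbps.
Capacity: 128 GiB = 1,099,512 Mb.
Recording time: 1,099,512 / 119.896 = 9,171 s ≈ 2.55 hours.

2.5 hours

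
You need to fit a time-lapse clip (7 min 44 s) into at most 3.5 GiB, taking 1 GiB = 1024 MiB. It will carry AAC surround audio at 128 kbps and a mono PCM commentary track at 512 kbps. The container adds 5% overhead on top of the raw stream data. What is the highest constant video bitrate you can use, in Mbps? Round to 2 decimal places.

61.07 Mbps

Budget: 3.5 GiB = 30064.8 Mb.
Stream payload after overhead: 30064.8 / 1.05 = 28633.1 Mb.
7 min 44 s = 464 s
Total bitrate budget: 28633.1 Mb / 464 s = 61.709 Mbps.
Audio total: 128 + 512 = 640 kbps = 0.640 Mbps.
Video: 61.709 − 0.640 = 61.069 Mbps.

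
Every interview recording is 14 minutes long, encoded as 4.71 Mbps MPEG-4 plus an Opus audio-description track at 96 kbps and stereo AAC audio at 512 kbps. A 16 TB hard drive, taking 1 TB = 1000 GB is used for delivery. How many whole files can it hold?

28653

14 min = 840 s
Audio total: 96 + 512 = 608 kbps = 0.608 Mbps.
Total bitrate: 5.318 Mbps.
Per item: 5.318 Mbps × 840 s = 4,467 Mb = 558.4 MB.
Capacity: 16 TB = 128,000,000 Mb; 28653.81 items → 28653 complete.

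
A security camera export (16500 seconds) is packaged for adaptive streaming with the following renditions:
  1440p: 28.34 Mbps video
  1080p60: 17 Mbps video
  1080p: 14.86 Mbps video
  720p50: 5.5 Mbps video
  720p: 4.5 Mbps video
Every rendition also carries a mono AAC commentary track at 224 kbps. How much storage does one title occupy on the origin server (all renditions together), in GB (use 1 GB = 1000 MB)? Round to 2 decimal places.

Audio: 224 kbps = 0.224 Mbps.
Sum of rendition bitrates: (28.34+0.224) + (17+0.224) + (14.86+0.224) + (5.5+0.224) + (4.5+0.224) = 71.320 Mbps.
× 16500 s = 1,176,780 Mb = 147,098 MB = 147.1 GB.

147.10 GB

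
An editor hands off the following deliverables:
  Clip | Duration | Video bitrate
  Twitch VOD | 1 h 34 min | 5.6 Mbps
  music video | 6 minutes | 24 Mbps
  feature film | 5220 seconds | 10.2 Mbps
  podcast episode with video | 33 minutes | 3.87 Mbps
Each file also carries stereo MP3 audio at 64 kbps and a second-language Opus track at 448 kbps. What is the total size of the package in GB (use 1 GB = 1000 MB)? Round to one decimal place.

Audio total: 64 + 448 = 512 kbps = 0.512 Mbps.
Twitch VOD: 6.112 Mbps × 5640 s = 34471.7 Mb
music video: 24.512 Mbps × 360 s = 8824.3 Mb
feature film: 10.712 Mbps × 5220 s = 55916.6 Mb
podcast episode with video: 4.382 Mbps × 1980 s = 8676.4 Mb
Total: 107889.0 Mb = 13486.1 MB.
= 13.49 GB.

13.5 GB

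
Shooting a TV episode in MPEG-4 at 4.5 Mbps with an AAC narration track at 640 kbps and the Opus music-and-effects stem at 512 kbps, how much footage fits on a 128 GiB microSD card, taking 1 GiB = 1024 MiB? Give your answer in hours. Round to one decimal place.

54.0 hours

Audio total: 640 + 512 = 1152 kbps = 1.152 Mbps.
Total bitrate: 4.5 + 1.152 = 5.652 Mbps.
Capacity: 128 GiB = 1,099,512 Mb.
Recording time: 1,099,512 / 5.652 = 194,535 s ≈ 54.0 hours.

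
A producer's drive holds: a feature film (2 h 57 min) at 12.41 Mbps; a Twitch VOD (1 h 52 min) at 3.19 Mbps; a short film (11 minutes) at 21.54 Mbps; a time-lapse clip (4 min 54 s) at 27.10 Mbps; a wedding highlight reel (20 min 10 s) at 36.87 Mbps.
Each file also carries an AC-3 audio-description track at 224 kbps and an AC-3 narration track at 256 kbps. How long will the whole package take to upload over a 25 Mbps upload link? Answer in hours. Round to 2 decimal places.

2.55 hours

Audio total: 224 + 256 = 480 kbps = 0.480 Mbps.
feature film: 12.890 Mbps × 10620 s = 136891.8 Mb
Twitch VOD: 3.670 Mbps × 6720 s = 24662.4 Mb
short film: 22.020 Mbps × 660 s = 14533.2 Mb
time-lapse clip: 27.580 Mbps × 294 s = 8108.5 Mb
wedding highlight reel: 37.350 Mbps × 1210 s = 45193.5 Mb
Total: 229389.4 Mb = 28673.7 MB.
At 25 Mbps: 229389.4 / 25 = 9176 s ≈ 2.55 hours.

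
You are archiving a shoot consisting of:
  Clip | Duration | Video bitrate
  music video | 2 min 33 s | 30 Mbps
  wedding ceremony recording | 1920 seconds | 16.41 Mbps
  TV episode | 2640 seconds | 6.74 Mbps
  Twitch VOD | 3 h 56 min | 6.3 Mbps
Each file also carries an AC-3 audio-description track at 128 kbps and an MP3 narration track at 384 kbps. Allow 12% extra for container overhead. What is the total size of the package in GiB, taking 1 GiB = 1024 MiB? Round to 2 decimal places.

19.92 GiB

Audio total: 128 + 384 = 512 kbps = 0.512 Mbps.
music video: 30.512 Mbps × 153 s × 1.12 = 5228.5 Mb
wedding ceremony recording: 16.922 Mbps × 1920 s × 1.12 = 36389.1 Mb
TV episode: 7.252 Mbps × 2640 s × 1.12 = 21442.7 Mb
Twitch VOD: 6.812 Mbps × 14160 s × 1.12 = 108032.9 Mb
Total: 171093.2 Mb = 21386.6 MB.
= 19.92 GiB.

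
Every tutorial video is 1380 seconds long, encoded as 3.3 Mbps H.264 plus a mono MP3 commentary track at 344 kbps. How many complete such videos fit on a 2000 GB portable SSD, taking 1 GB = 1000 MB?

Audio: 344 kbps = 0.344 Mbps.
Total bitrate: 3.644 Mbps.
Per item: 3.644 Mbps × 1380 s = 5,029 Mb = 628.6 MB.
Capacity: 2000 GB = 16,000,000 Mb; 3181.72 items → 3181 complete.

3181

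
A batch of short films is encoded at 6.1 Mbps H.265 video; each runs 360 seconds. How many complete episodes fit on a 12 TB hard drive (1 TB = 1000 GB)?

43715

Per item: 6.100 Mbps × 360 s = 2,196 Mb = 274.5 MB.
Capacity: 12 TB = 96,000,000 Mb; 43715.85 items → 43715 complete.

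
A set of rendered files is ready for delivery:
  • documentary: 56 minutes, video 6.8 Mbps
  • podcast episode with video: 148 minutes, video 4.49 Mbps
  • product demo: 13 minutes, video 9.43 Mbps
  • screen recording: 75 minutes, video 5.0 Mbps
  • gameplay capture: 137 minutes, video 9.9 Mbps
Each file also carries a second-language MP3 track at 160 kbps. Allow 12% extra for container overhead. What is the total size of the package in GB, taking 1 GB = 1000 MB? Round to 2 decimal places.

24.93 GB

Audio: 160 kbps = 0.160 Mbps.
documentary: 6.960 Mbps × 3360 s × 1.12 = 26191.9 Mb
podcast episode with video: 4.650 Mbps × 8880 s × 1.12 = 46247.0 Mb
product demo: 9.590 Mbps × 780 s × 1.12 = 8377.8 Mb
screen recording: 5.160 Mbps × 4500 s × 1.12 = 26006.4 Mb
gameplay capture: 10.060 Mbps × 8220 s × 1.12 = 92616.4 Mb
Total: 199439.5 Mb = 24929.9 MB.
= 24.93 GB.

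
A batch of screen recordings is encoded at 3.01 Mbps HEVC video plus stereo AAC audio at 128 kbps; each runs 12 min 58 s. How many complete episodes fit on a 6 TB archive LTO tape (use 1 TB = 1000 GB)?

12 min 58 s = 778 s
Audio: 128 kbps = 0.128 Mbps.
Total bitrate: 3.138 Mbps.
Per item: 3.138 Mbps × 778 s = 2,441 Mb = 305.2 MB.
Capacity: 6 TB = 48,000,000 Mb; 19661.14 items → 19661 complete.

19661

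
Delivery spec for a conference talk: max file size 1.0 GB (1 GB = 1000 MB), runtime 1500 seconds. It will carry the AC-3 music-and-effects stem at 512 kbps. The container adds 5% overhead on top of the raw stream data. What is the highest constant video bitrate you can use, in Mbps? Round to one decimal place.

Budget: 1.0 GB = 8000.0 Mb.
Stream payload after overhead: 8000.0 / 1.05 = 7619.0 Mb.
Total bitrate budget: 7619.0 Mb / 1500 s = 5.079 Mbps.
Audio: 512 kbps = 0.512 Mbps.
Video: 5.079 − 0.512 = 4.567 Mbps.

4.6 Mbps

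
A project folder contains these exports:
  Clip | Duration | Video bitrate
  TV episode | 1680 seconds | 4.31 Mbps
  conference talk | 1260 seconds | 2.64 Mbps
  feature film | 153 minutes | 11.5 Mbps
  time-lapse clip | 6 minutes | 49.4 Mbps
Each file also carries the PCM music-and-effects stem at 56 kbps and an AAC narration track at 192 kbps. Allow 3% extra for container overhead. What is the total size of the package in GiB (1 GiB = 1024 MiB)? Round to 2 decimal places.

Audio total: 56 + 192 = 248 kbps = 0.248 Mbps.
TV episode: 4.558 Mbps × 1680 s × 1.03 = 7887.2 Mb
conference talk: 2.888 Mbps × 1260 s × 1.03 = 3748.0 Mb
feature film: 11.748 Mbps × 9180 s × 1.03 = 111082.0 Mb
time-lapse clip: 49.648 Mbps × 360 s × 1.03 = 18409.5 Mb
Total: 141126.7 Mb = 17640.8 MB.
= 16.43 GiB.

16.43 GiB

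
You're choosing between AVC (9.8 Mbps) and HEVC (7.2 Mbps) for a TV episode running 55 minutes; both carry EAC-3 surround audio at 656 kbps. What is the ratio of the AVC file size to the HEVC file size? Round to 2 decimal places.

55 min = 3300 s
Audio: 656 kbps = 0.656 Mbps.
AVC: 10.456 Mbps × 3300 s = 34504.8 Mb = 4.017 GiB.
HEVC: 7.856 Mbps × 3300 s = 25924.8 Mb = 3.018 GiB.
Ratio: 4.017 / 3.018 = 1.331.

1.33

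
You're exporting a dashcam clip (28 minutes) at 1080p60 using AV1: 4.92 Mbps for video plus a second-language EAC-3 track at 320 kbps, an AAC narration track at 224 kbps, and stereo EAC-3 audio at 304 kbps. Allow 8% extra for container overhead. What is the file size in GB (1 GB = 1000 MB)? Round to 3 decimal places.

28 min = 1680 s
Audio total: 320 + 224 + 304 = 848 kbps = 0.848 Mbps.
Total bitrate: 4.92 + 0.848 = 5.768 Mbps.
Stream data: 5.768 Mbps × 1680 s = 9690.2 Mb.
With 8% container overhead: ×1.08.
10,465 Mb ÷ 8 = 1,308 MB → 1.308 GB.

1.308 GB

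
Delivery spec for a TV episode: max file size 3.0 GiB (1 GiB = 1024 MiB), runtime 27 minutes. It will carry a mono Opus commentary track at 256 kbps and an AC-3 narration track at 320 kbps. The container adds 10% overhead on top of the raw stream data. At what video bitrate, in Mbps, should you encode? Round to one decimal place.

Budget: 3.0 GiB = 25769.8 Mb.
Stream payload after overhead: 25769.8 / 1.10 = 23427.1 Mb.
27 min = 1620 s
Total bitrate budget: 23427.1 Mb / 1620 s = 14.461 Mbps.
Audio total: 256 + 320 = 576 kbps = 0.576 Mbps.
Video: 14.461 − 0.576 = 13.885 Mbps.

13.9 Mbps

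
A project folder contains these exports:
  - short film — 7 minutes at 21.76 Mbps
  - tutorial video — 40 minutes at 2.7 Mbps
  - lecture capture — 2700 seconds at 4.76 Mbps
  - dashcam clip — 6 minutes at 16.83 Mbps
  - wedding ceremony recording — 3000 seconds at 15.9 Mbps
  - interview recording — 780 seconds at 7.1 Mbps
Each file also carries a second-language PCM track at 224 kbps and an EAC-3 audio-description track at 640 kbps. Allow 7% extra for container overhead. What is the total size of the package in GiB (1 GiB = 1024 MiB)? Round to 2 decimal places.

11.97 GiB

Audio total: 224 + 640 = 864 kbps = 0.864 Mbps.
short film: 22.624 Mbps × 420 s × 1.07 = 10167.2 Mb
tutorial video: 3.564 Mbps × 2400 s × 1.07 = 9152.4 Mb
lecture capture: 5.624 Mbps × 2700 s × 1.07 = 16247.7 Mb
dashcam clip: 17.694 Mbps × 360 s × 1.07 = 6815.7 Mb
wedding ceremony recording: 16.764 Mbps × 3000 s × 1.07 = 53812.4 Mb
interview recording: 7.964 Mbps × 780 s × 1.07 = 6646.8 Mb
Total: 102842.2 Mb = 12855.3 MB.
= 11.97 GiB.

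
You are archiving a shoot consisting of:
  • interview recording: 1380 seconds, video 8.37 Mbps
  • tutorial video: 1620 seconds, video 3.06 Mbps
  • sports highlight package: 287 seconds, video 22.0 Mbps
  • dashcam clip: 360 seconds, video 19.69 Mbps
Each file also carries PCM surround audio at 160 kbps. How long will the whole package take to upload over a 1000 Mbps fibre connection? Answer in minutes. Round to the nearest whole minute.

Audio: 160 kbps = 0.160 Mbps.
interview recording: 8.530 Mbps × 1380 s = 11771.4 Mb
tutorial video: 3.220 Mbps × 1620 s = 5216.4 Mb
sports highlight package: 22.160 Mbps × 287 s = 6359.9 Mb
dashcam clip: 19.850 Mbps × 360 s = 7146.0 Mb
Total: 30493.7 Mb = 3811.7 MB.
At 1000 Mbps: 30493.7 / 1000 = 30 s ≈ 0.508 minutes.

1 minutes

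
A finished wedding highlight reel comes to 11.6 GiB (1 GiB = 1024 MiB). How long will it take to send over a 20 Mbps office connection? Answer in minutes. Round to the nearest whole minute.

File: 11.6 GiB = 99643.2 Mb.
At 20 Mbps: 99643.2 / 20 = 4982.2 s ≈ 83 minutes.

83 minutes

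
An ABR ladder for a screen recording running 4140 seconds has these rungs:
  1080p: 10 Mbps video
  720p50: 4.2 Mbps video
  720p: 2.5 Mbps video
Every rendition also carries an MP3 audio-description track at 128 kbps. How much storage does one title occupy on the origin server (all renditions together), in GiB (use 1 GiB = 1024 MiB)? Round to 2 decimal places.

Audio: 128 kbps = 0.128 Mbps.
Sum of rendition bitrates: (10+0.128) + (4.2+0.128) + (2.5+0.128) = 17.084 Mbps.
× 4140 s = 70,728 Mb = 8,841 MB = 8.234 GiB.

8.23 GiB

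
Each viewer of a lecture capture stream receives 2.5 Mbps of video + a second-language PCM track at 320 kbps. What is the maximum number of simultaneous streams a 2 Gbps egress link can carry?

709

Audio: 320 kbps = 0.320 Mbps.
Per-viewer media rate: 2.820 Mbps.
2 Gbps = 2,000 Mbps; 2,000 / 2.820 = 709.22 → 709 viewers.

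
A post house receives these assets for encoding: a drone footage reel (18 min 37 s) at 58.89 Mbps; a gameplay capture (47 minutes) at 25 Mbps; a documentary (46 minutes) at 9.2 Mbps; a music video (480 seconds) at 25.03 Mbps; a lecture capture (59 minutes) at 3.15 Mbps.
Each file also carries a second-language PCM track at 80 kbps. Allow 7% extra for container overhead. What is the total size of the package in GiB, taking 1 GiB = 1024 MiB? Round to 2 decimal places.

Audio: 80 kbps = 0.080 Mbps.
drone footage reel: 58.970 Mbps × 1117 s × 1.07 = 70480.4 Mb
gameplay capture: 25.080 Mbps × 2820 s × 1.07 = 75676.4 Mb
documentary: 9.280 Mbps × 2760 s × 1.07 = 27405.7 Mb
music video: 25.110 Mbps × 480 s × 1.07 = 12896.5 Mb
lecture capture: 3.230 Mbps × 3540 s × 1.07 = 12234.6 Mb
Total: 198693.5 Mb = 24836.7 MB.
= 23.13 GiB.

23.13 GiB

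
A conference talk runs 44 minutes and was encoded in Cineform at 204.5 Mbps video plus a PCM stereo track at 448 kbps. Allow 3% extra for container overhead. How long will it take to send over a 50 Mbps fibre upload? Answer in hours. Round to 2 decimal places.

44 min = 2640 s
Audio: 448 kbps = 0.448 Mbps.
Total bitrate: 204.948 Mbps.
File: 204.948 Mbps × 2640 s = 541062.7 Mb.
With 3% container overhead: ×1.03. → 557294.6 Mb.
At 50 Mbps: 557294.6 / 50 = 11145.9 s ≈ 3.1 hours.

3.10 hours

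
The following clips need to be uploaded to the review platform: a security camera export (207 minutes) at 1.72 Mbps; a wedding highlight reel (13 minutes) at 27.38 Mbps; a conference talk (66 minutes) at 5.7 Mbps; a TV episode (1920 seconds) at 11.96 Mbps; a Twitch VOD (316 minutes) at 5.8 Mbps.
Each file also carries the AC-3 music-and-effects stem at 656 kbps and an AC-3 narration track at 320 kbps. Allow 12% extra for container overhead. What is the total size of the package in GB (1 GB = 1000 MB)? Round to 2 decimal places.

32.95 GB

Audio total: 656 + 320 = 976 kbps = 0.976 Mbps.
security camera export: 2.696 Mbps × 12420 s × 1.12 = 37502.4 Mb
wedding highlight reel: 28.356 Mbps × 780 s × 1.12 = 24771.8 Mb
conference talk: 6.676 Mbps × 3960 s × 1.12 = 29609.4 Mb
TV episode: 12.936 Mbps × 1920 s × 1.12 = 27817.6 Mb
Twitch VOD: 6.776 Mbps × 18960 s × 1.12 = 143889.7 Mb
Total: 263590.9 Mb = 32948.9 MB.
= 32.95 GB.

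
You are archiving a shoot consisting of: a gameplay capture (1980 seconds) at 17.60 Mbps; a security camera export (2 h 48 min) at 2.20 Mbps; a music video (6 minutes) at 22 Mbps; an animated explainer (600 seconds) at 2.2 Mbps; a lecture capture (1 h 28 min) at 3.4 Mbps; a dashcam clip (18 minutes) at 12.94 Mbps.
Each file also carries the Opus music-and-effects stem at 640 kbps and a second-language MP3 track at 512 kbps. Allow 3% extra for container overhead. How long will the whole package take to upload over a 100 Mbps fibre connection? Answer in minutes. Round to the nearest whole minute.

21 minutes

Audio total: 640 + 512 = 1152 kbps = 1.152 Mbps.
gameplay capture: 18.752 Mbps × 1980 s × 1.03 = 38242.8 Mb
security camera export: 3.352 Mbps × 10080 s × 1.03 = 34801.8 Mb
music video: 23.152 Mbps × 360 s × 1.03 = 8584.8 Mb
animated explainer: 3.352 Mbps × 600 s × 1.03 = 2071.5 Mb
lecture capture: 4.552 Mbps × 5280 s × 1.03 = 24755.6 Mb
dashcam clip: 14.092 Mbps × 1080 s × 1.03 = 15675.9 Mb
Total: 124132.5 Mb = 15516.6 MB.
At 100 Mbps: 124132.5 / 100 = 1241 s ≈ 20.7 minutes.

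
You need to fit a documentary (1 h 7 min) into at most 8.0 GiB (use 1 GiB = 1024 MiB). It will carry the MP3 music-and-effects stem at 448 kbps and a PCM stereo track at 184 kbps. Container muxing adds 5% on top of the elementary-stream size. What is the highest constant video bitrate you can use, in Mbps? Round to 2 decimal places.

15.65 Mbps

Budget: 8.0 GiB = 68719.5 Mb.
Stream payload after overhead: 68719.5 / 1.05 = 65447.1 Mb.
1 h 7 min = 67 min = 4020 s
Total bitrate budget: 65447.1 Mb / 4020 s = 16.280 Mbps.
Audio total: 448 + 184 = 632 kbps = 0.632 Mbps.
Video: 16.280 − 0.632 = 15.648 Mbps.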